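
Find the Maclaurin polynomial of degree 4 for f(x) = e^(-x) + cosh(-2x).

Combine the two series term by term.
f(0) = 2
f′(0) = -1
f′′(0) = 5
f′′′(0) = -1
f^(4)(0) = 17

17*x^4/24 - x^3/6 + 5*x^2/2 - x + 2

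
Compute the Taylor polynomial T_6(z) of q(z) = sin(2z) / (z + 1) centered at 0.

-14*z^6/15 + 14*z^5/15 - 2*z^4/3 + 2*z^3/3 - 2*z^2 + 2*z

Multiply the numerator's expansion by the denominator's geometric series.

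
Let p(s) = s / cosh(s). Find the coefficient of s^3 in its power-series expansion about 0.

Invert the denominator's series and multiply.

-1/2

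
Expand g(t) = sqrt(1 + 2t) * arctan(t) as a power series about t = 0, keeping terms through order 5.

Take the Cauchy product of the two expansions.
g(0) = 0
g′(0) = 1
g′′(0) = 2
g′′′(0) = -5
g^(4)(0) = 4
g^(5)(0) = -31
Then c_k = g^(k)(0)/k! gives each Taylor coefficient.

-31*t^5/120 + t^4/6 - 5*t^3/6 + t^2 + t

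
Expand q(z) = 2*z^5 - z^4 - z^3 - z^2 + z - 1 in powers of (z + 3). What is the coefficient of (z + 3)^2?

-586

q(-3) = -553
q′(-3) = 898
q′′(-3) = -1172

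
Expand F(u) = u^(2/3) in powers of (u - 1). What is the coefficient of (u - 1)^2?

-1/9

F(1) = 1
F′(1) = 2/3
F′′(1) = -2/9
Then c_k = F^(k)(1)/k! gives each Taylor coefficient.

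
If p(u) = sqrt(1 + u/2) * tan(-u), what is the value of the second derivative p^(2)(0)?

Expand each factor separately, then convolve coefficients.
From the series, [u^2] p = -1/4; multiply by 2! = 2 to get -1/2.

-1/2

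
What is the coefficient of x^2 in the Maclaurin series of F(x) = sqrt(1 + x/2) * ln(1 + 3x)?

-15/4

Expand each factor separately, then convolve coefficients.
F(0) = 0
F′(0) = 3
F′′(0) = -15/2
Then c_k = F^(k)(0)/k! gives each Taylor coefficient.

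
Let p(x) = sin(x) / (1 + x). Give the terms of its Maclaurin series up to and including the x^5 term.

101*x^5/120 - 5*x^4/6 + 5*x^3/6 - x^2 + x

Write out both Maclaurin series and multiply, keeping only the needed powers.
p(0) = 0
p′(0) = 1
p′′(0) = -2
p′′′(0) = 5
p^(4)(0) = -20
p^(5)(0) = 101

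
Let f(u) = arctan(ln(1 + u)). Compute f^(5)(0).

Compose series: expand the inner function first, then feed it into the outer expansion.
From the series, [u^5] f = -11/60; multiply by 5! = 120 to get -22.

-22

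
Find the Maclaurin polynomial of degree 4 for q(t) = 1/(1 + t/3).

q(0) = 1
q′(0) = -1/3
q′′(0) = 2/9
q′′′(0) = -2/9
q^(4)(0) = 8/27
The Taylor polynomial is Σ q^(k)(0)/k! · t^k.

t^4/81 - t^3/27 + t^2/9 - t/3 + 1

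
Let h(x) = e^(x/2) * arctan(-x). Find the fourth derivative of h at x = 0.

Take the Cauchy product of the two expansions.
From the series, [x^4] h = 7/48; multiply by 4! = 24 to get 7/2.

7/2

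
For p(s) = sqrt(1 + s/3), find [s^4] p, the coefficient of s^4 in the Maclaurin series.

p(0) = 1
p′(0) = 1/6
p′′(0) = -1/36
p′′′(0) = 1/72
p^(4)(0) = -5/432

-5/10368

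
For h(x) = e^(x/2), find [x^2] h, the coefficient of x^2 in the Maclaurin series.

h(0) = 1
h′(0) = 1/2
h′′(0) = 1/4
So c_2 = h′′(0)/2! = 1/8.

1/8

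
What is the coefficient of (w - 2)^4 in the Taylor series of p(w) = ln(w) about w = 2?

p(2) = ln(2)
p′(2) = 1/2
p′′(2) = -1/4
p′′′(2) = 1/4
p^(4)(2) = -3/8
So c_4 = p^(4)(2)/4! = -1/64.

-1/64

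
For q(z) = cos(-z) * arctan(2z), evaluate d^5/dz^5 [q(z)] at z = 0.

938

Multiply the two series term by term and collect like powers.
The coefficient of z^5 in the expansion is 469/60, so q^(5)(0) = 5! * (469/60) = 938.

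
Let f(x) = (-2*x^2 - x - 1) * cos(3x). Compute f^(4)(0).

Shift and add copies of the series according to the polynomial's terms.
From the series, [x^4] f = 45/8; multiply by 4! = 24 to get 135.

135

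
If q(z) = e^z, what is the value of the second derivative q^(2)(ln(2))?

2

Use the known series and substitute for the argument.
The coefficient of (z - ln(2))^2 in the expansion is 1, so q′′(ln(2)) = 2! * (1) = 2.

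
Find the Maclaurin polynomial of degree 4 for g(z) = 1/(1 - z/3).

g(0) = 1
g′(0) = 1/3
g′′(0) = 2/9
g′′′(0) = 2/9
g^(4)(0) = 8/27
Then c_k = g^(k)(0)/k! gives each Taylor coefficient.

z^4/81 + z^3/27 + z^2/9 + z/3 + 1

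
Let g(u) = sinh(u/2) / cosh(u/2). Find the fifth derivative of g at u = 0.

1/2

Write the quotient as an unknown series and match coefficients against numerator = denominator · series.
The coefficient of u^5 in the expansion is 1/240, so g^(5)(0) = 5! * (1/240) = 1/2.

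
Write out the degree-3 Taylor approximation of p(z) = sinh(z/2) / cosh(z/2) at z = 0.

Invert the denominator's series and multiply.
p(0) = 0
p′(0) = 1/2
p′′(0) = 0
p′′′(0) = -1/4
Then c_k = p^(k)(0)/k! gives each Taylor coefficient.

-z^3/24 + z/2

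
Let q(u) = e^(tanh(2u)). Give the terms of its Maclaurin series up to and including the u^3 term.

-4*u^3/3 + 2*u^2 + 2*u + 1

Substitute the inner expansion into the outer series and collect powers.
q(0) = 1
q′(0) = 2
q′′(0) = 4
q′′′(0) = -8
Dividing each by k! gives the coefficients c_0, ..., c_3.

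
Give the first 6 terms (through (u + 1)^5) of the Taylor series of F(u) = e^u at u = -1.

(u + 1)^5*e^(-1)/120 + (u + 1)^4*e^(-1)/24 + (u + 1)^3*e^(-1)/6 + (u + 1)^2*e^(-1)/2 + (u + 1)*e^(-1) + e^(-1)

F(-1) = e^(-1)
F′(-1) = e^(-1)
F′′(-1) = e^(-1)
F′′′(-1) = e^(-1)
F^(4)(-1) = e^(-1)
F^(5)(-1) = e^(-1)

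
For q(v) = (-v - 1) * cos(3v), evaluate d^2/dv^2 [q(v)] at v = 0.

9

Shift and add copies of the series according to the polynomial's terms.
The coefficient of v^2 in the expansion is 9/2, so q′′(0) = 2! * (9/2) = 9.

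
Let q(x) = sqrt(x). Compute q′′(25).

-1/500

The coefficient of (x - 25)^2 in the expansion is -1/1000, so q′′(25) = 2! * (-1/1000) = -1/500.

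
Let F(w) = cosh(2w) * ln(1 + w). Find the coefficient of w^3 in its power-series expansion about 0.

Multiply the two series term by term and collect like powers.
F(0) = 0
F′(0) = 1
F′′(0) = -1
F′′′(0) = 14
So c_3 = F′′′(0)/3! = 7/3.

7/3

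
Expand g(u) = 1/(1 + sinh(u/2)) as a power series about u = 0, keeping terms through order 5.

-181*u^5/3840 + u^4/12 - 7*u^3/48 + u^2/4 - u/2 + 1

Substitute the inner expansion into the outer series and collect powers.
g(0) = 1
g′(0) = -1/2
g′′(0) = 1/2
g′′′(0) = -7/8
g^(4)(0) = 2
g^(5)(0) = -181/32
The Taylor polynomial is Σ g^(k)(0)/k! · u^k.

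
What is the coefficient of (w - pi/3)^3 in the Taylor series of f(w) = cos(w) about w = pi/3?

sqrt(3)/12

f(pi/3) = 1/2
f′(pi/3) = -sqrt(3)/2
f′′(pi/3) = -1/2
f′′′(pi/3) = sqrt(3)/2
So c_3 = f′′′(pi/3)/3! = sqrt(3)/12.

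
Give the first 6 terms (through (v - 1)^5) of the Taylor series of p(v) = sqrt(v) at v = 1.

7*(v - 1)^5/256 - 5*(v - 1)^4/128 + (v - 1)^3/16 - (v - 1)^2/8 + (v - 1)/2 + 1

Compute the successive derivatives at the expansion point and divide by k!.
[(v - 1)^0] = 1;  [(v - 1)^1] = 1/2;  [(v - 1)^2] = -1/8;  [(v - 1)^3] = 1/16;  [(v - 1)^4] = -5/128;  [(v - 1)^5] = 7/256.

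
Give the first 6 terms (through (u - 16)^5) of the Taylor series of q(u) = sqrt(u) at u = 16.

7*(u - 16)^5/67108864 - 5*(u - 16)^4/2097152 + (u - 16)^3/16384 - (u - 16)^2/512 + (u - 16)/8 + 4

Use the known series and substitute for the argument.
[(u - 16)^0] = 4;  [(u - 16)^1] = 1/8;  [(u - 16)^2] = -1/512;  [(u - 16)^3] = 1/16384;  [(u - 16)^4] = -5/2097152;  [(u - 16)^5] = 7/67108864.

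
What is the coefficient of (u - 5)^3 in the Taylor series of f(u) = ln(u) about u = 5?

[(u - 5)^0] = ln(5);  [(u - 5)^1] = 1/5;  [(u - 5)^2] = -1/50;  [(u - 5)^3] = 1/375.

1/375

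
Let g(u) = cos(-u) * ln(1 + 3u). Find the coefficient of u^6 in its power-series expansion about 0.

-1785/16

Expand each factor separately, then convolve coefficients.
g(0) = 0
g′(0) = 3
g′′(0) = -9
g′′′(0) = 45
g^(4)(0) = -432
g^(5)(0) = 5307
g^(6)(0) = -80325
So c_6 = g^(6)(0)/6! = -1785/16.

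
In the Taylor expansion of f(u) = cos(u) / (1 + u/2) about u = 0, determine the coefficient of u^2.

-1/4

Take the Cauchy product of the two expansions.
f(0) = 1
f′(0) = -1/2
f′′(0) = -1/2
So c_2 = f′′(0)/2! = -1/4.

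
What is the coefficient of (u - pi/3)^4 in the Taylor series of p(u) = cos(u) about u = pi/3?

Use the known series and substitute for the argument.
p(pi/3) = 1/2
p′(pi/3) = -sqrt(3)/2
p′′(pi/3) = -1/2
p′′′(pi/3) = sqrt(3)/2
p^(4)(pi/3) = 1/2
So c_4 = p^(4)(pi/3)/4! = 1/48.

1/48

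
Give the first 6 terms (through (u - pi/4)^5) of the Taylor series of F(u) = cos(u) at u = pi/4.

Differentiate repeatedly and evaluate at the center.
[(u - pi/4)^0] = sqrt(2)/2;  [(u - pi/4)^1] = -sqrt(2)/2;  [(u - pi/4)^2] = -sqrt(2)/4;  [(u - pi/4)^3] = sqrt(2)/12;  [(u - pi/4)^4] = sqrt(2)/48;  [(u - pi/4)^5] = -sqrt(2)/240.

-sqrt(2)*(u - pi/4)^5/240 + sqrt(2)*(u - pi/4)^4/48 + sqrt(2)*(u - pi/4)^3/12 - sqrt(2)*(u - pi/4)^2/4 - sqrt(2)*(u - pi/4)/2 + sqrt(2)/2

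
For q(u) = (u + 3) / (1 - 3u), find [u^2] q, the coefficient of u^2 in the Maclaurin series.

30

Distribute the polynomial across the series and collect like powers.
q(0) = 3
q′(0) = 10
q′′(0) = 60
So c_2 = q′′(0)/2! = 30.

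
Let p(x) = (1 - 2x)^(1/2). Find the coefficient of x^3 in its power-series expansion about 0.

-1/2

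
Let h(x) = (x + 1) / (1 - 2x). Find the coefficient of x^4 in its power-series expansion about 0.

Distribute the polynomial across the series and collect like powers.
[x^0] = 1;  [x^1] = 3;  [x^2] = 6;  [x^3] = 12;  [x^4] = 24.

24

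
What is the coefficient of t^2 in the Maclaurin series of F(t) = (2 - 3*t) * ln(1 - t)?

2

Shift and add copies of the series according to the polynomial's terms.
F(0) = 0
F′(0) = -2
F′′(0) = 4
So c_2 = F′′(0)/2! = 2.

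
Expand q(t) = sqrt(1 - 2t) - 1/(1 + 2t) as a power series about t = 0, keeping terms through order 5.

249*t^5/8 - 133*t^4/8 + 15*t^3/2 - 9*t^2/2 + t

Expand each term separately and add.
q(0) = 0
q′(0) = 1
q′′(0) = -9
q′′′(0) = 45
q^(4)(0) = -399
q^(5)(0) = 3735
The Taylor polynomial is Σ q^(k)(0)/k! · t^k.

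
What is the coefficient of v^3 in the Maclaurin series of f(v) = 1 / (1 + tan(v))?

-4/3

Expand as Σ (-1)^k u^k with u equal to the inner function's series.
f(0) = 1
f′(0) = -1
f′′(0) = 2
f′′′(0) = -8
Then c_k = f^(k)(0)/k! gives each Taylor coefficient.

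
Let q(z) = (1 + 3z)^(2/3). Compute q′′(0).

-2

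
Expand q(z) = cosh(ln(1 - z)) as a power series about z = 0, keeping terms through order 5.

z^5/2 + z^4/2 + z^3/2 + z^2/2 + 1

Substitute the inner expansion into the outer series and collect powers.
q(0) = 1
q′(0) = 0
q′′(0) = 1
q′′′(0) = 3
q^(4)(0) = 12
q^(5)(0) = 60
Then c_k = q^(k)(0)/k! gives each Taylor coefficient.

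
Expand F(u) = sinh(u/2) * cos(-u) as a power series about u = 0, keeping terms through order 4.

Expand each factor separately, then convolve coefficients.
F(0) = 0
F′(0) = 1/2
F′′(0) = 0
F′′′(0) = -11/8
F^(4)(0) = 0
The Taylor polynomial is Σ F^(k)(0)/k! · u^k.

-11*u^3/48 + u/2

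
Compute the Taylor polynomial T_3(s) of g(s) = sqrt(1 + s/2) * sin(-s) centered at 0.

19*s^3/96 - s^2/4 - s

Expand each factor separately, then convolve coefficients.
g(0) = 0
g′(0) = -1
g′′(0) = -1/2
g′′′(0) = 19/16
Then c_k = g^(k)(0)/k! gives each Taylor coefficient.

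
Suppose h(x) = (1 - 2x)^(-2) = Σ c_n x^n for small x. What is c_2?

12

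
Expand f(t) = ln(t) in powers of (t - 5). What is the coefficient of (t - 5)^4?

-1/2500

Use the known series and substitute for the argument.
[(t - 5)^0] = ln(5);  [(t - 5)^1] = 1/5;  [(t - 5)^2] = -1/50;  [(t - 5)^3] = 1/375;  [(t - 5)^4] = -1/2500.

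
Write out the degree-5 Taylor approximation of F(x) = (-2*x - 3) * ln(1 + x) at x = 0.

-x^5/10 + x^4/12 - x^2/2 - 3*x

Multiply each power in the prefactor through the base expansion.
F(0) = 0
F′(0) = -3
F′′(0) = -1
F′′′(0) = 0
F^(4)(0) = 2
F^(5)(0) = -12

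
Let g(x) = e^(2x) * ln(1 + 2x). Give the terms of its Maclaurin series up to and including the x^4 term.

8*x^3/3 + 2*x^2 + 2*x

Multiply the two series term by term and collect like powers.
g(0) = 0
g′(0) = 2
g′′(0) = 4
g′′′(0) = 16
g^(4)(0) = 0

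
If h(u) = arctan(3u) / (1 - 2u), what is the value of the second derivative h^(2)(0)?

12

Multiply the two series term by term and collect like powers.
From the series, [u^2] h = 6; multiply by 2! = 2 to get 12.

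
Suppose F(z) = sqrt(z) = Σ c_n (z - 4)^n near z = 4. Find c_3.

F(4) = 2
F′(4) = 1/4
F′′(4) = -1/32
F′′′(4) = 3/256
Then c_k = F^(k)(4)/k! gives each Taylor coefficient.

1/512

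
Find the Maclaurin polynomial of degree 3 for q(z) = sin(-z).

q(0) = 0
q′(0) = -1
q′′(0) = 0
q′′′(0) = 1

z^3/6 - z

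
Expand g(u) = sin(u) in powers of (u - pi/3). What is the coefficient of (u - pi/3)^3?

g(pi/3) = sqrt(3)/2
g′(pi/3) = 1/2
g′′(pi/3) = -sqrt(3)/2
g′′′(pi/3) = -1/2
Dividing each by k! gives the coefficients c_0, ..., c_3.

-1/12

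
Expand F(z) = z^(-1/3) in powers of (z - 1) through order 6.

[(z - 1)^0] = 1;  [(z - 1)^1] = -1/3;  [(z - 1)^2] = 2/9;  [(z - 1)^3] = -14/81;  [(z - 1)^4] = 35/243;  [(z - 1)^5] = -91/729;  [(z - 1)^6] = 728/6561.

728*(z - 1)^6/6561 - 91*(z - 1)^5/729 + 35*(z - 1)^4/243 - 14*(z - 1)^3/81 + 2*(z - 1)^2/9 - (z - 1)/3 + 1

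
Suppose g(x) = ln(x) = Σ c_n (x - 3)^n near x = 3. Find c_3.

g(3) = ln(3)
g′(3) = 1/3
g′′(3) = -1/9
g′′′(3) = 2/27

1/81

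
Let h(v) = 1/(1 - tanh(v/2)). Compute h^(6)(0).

Compose series: expand the inner function first, then feed it into the outer expansion.
From the series, [v^6] h = 1/1440; multiply by 6! = 720 to get 1/2.

1/2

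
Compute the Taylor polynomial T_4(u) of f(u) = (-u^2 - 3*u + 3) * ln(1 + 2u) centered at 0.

-18*u^4 + 12*u^3 - 12*u^2 + 6*u

Multiply each power in the prefactor through the base expansion.
f(0) = 0
f′(0) = 6
f′′(0) = -24
f′′′(0) = 72
f^(4)(0) = -432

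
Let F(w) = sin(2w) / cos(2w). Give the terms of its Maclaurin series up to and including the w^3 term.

Divide the numerator series by the denominator series (power-series long division).

8*w^3/3 + 2*w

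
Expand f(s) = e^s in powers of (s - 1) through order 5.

e*(s - 1)^5/120 + e*(s - 1)^4/24 + e*(s - 1)^3/6 + e*(s - 1)^2/2 + e*(s - 1) + e

f(1) = e
f′(1) = e
f′′(1) = e
f′′′(1) = e
f^(4)(1) = e
f^(5)(1) = e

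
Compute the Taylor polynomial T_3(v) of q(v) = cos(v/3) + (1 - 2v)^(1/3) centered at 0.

-40*v^3/81 - v^2/2 - 2*v/3 + 2

Combine the two series term by term.
[v^0] = 2;  [v^1] = -2/3;  [v^2] = -1/2;  [v^3] = -40/81.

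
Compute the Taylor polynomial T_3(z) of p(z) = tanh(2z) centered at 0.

-8*z^3/3 + 2*z

p(0) = 0
p′(0) = 2
p′′(0) = 0
p′′′(0) = -16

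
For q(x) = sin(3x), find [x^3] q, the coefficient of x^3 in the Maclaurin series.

q(0) = 0
q′(0) = 3
q′′(0) = 0
q′′′(0) = -27
So c_3 = q′′′(0)/3! = -9/2.

-9/2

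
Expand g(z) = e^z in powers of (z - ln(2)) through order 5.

g(ln(2)) = 2
g′(ln(2)) = 2
g′′(ln(2)) = 2
g′′′(ln(2)) = 2
g^(4)(ln(2)) = 2
g^(5)(ln(2)) = 2

(z - ln(2))^5/60 + (z - ln(2))^4/12 + (z - ln(2))^3/3 + (z - ln(2))^2 + 2*(z - ln(2)) + 2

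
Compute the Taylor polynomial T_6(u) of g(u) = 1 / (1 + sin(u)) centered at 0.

Use the geometric series for the reciprocal, then substitute.
[u^0] = 1;  [u^1] = -1;  [u^2] = 1;  [u^3] = -5/6;  [u^4] = 2/3;  [u^5] = -61/120;  [u^6] = 17/45.

17*u^6/45 - 61*u^5/120 + 2*u^4/3 - 5*u^3/6 + u^2 - u + 1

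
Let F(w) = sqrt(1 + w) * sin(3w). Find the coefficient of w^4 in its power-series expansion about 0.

-33/16

Multiply the two series term by term and collect like powers.
[w^0] = 0;  [w^1] = 3;  [w^2] = 3/2;  [w^3] = -39/8;  [w^4] = -33/16.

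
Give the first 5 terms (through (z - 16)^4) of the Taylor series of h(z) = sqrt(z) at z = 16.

-5*(z - 16)^4/2097152 + (z - 16)^3/16384 - (z - 16)^2/512 + (z - 16)/8 + 4

Differentiate repeatedly and evaluate at the center.
h(16) = 4
h′(16) = 1/8
h′′(16) = -1/256
h′′′(16) = 3/8192
h^(4)(16) = -15/262144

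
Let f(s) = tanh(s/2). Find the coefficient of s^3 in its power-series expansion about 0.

f(0) = 0
f′(0) = 1/2
f′′(0) = 0
f′′′(0) = -1/4

-1/24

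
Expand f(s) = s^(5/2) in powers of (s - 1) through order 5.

3*(s - 1)^5/256 - 5*(s - 1)^4/128 + 5*(s - 1)^3/16 + 15*(s - 1)^2/8 + 5*(s - 1)/2 + 1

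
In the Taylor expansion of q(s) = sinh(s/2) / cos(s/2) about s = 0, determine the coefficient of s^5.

3/320

Write the quotient as an unknown series and match coefficients against numerator = denominator · series.
q(0) = 0
q′(0) = 1/2
q′′(0) = 0
q′′′(0) = 1/2
q^(4)(0) = 0
q^(5)(0) = 9/8
The Taylor polynomial is Σ q^(k)(0)/k! · s^k.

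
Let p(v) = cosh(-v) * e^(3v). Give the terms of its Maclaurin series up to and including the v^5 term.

Multiply the two series term by term and collect like powers.
p(0) = 1
p′(0) = 3
p′′(0) = 10
p′′′(0) = 36
p^(4)(0) = 136
p^(5)(0) = 528

22*v^5/5 + 17*v^4/3 + 6*v^3 + 5*v^2 + 3*v + 1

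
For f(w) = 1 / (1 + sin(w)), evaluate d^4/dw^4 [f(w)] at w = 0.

16

Use the geometric series for the reciprocal, then substitute.
From the series, [w^4] f = 2/3; multiply by 4! = 24 to get 16.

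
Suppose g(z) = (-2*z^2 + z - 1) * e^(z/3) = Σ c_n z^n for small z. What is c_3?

Distribute the polynomial across the series and collect like powers.

-50/81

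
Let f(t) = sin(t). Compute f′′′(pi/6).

-sqrt(3)/2

Compute the successive derivatives at the expansion point and divide by k!.
From the series, [(t - pi/6)^3] f = -sqrt(3)/12; multiply by 3! = 6 to get -sqrt(3)/2.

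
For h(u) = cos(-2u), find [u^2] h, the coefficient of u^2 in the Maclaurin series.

-2

Use the known series and substitute for the argument.
h(0) = 1
h′(0) = 0
h′′(0) = -4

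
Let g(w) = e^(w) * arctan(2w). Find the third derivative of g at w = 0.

Multiply the two series term by term and collect like powers.
The coefficient of w^3 in the expansion is -5/3, so g′′′(0) = 3! * (-5/3) = -10.

-10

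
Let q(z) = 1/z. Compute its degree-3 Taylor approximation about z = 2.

Apply the Taylor formula c_k = f^(k)(a)/k!.

-(z - 2)^3/16 + (z - 2)^2/8 - (z - 2)/4 + 1/2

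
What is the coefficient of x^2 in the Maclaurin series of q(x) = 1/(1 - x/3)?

q(0) = 1
q′(0) = 1/3
q′′(0) = 2/9
The Taylor polynomial is Σ q^(k)(0)/k! · x^k.

1/9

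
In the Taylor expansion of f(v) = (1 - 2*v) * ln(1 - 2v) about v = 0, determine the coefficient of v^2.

2

Distribute the polynomial across the series and collect like powers.
f(0) = 0
f′(0) = -2
f′′(0) = 4
So c_2 = f′′(0)/2! = 2.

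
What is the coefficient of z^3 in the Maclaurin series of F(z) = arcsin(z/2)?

Differentiate repeatedly and evaluate at the center.
F(0) = 0
F′(0) = 1/2
F′′(0) = 0
F′′′(0) = 1/8
Then c_k = F^(k)(0)/k! gives each Taylor coefficient.

1/48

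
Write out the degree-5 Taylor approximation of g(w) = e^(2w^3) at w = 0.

2*w^3 + 1

g(0) = 1
g′(0) = 0
g′′(0) = 0
g′′′(0) = 12
g^(4)(0) = 0
g^(5)(0) = 0
The Taylor polynomial is Σ g^(k)(0)/k! · w^k.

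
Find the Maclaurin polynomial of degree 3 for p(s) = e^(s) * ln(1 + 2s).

Multiply the two series term by term and collect like powers.

5*s^3/3 + 2*s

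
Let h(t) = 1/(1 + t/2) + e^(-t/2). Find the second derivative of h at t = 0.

Add the two expansions coefficient-wise.
The coefficient of t^2 in the expansion is 3/8, so h′′(0) = 2! * (3/8) = 3/4.

3/4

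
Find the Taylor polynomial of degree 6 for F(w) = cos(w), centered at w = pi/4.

-sqrt(2)*(w - pi/4)^6/1440 - sqrt(2)*(w - pi/4)^5/240 + sqrt(2)*(w - pi/4)^4/48 + sqrt(2)*(w - pi/4)^3/12 - sqrt(2)*(w - pi/4)^2/4 - sqrt(2)*(w - pi/4)/2 + sqrt(2)/2

F(pi/4) = sqrt(2)/2
F′(pi/4) = -sqrt(2)/2
F′′(pi/4) = -sqrt(2)/2
F′′′(pi/4) = sqrt(2)/2
F^(4)(pi/4) = sqrt(2)/2
F^(5)(pi/4) = -sqrt(2)/2
F^(6)(pi/4) = -sqrt(2)/2
The Taylor polynomial is Σ F^(k)(pi/4)/k! · (w - pi/4)^k.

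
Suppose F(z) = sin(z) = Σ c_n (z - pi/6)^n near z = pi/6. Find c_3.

-sqrt(3)/12

F(pi/6) = 1/2
F′(pi/6) = sqrt(3)/2
F′′(pi/6) = -1/2
F′′′(pi/6) = -sqrt(3)/2
So c_3 = F′′′(pi/6)/3! = -sqrt(3)/12.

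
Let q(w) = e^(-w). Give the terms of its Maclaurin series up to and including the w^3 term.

[w^0] = 1;  [w^1] = -1;  [w^2] = 1/2;  [w^3] = -1/6.

-w^3/6 + w^2/2 - w + 1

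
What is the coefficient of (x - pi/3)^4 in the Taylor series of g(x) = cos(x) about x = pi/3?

1/48

g(pi/3) = 1/2
g′(pi/3) = -sqrt(3)/2
g′′(pi/3) = -1/2
g′′′(pi/3) = sqrt(3)/2
g^(4)(pi/3) = 1/2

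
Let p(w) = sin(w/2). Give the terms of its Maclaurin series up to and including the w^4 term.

Use the known series and substitute for the argument.
[w^0] = 0;  [w^1] = 1/2;  [w^2] = 0;  [w^3] = -1/48;  [w^4] = 0.

-w^3/48 + w/2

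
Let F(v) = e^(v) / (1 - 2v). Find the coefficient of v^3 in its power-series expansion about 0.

79/6

Take the Cauchy product of the two expansions.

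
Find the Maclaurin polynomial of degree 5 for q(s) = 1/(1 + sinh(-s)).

181*s^5/120 + 4*s^4/3 + 7*s^3/6 + s^2 + s + 1

Compose series: expand the inner function first, then feed it into the outer expansion.
q(0) = 1
q′(0) = 1
q′′(0) = 2
q′′′(0) = 7
q^(4)(0) = 32
q^(5)(0) = 181
Then c_k = q^(k)(0)/k! gives each Taylor coefficient.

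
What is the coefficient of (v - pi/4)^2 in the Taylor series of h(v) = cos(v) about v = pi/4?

h(pi/4) = sqrt(2)/2
h′(pi/4) = -sqrt(2)/2
h′′(pi/4) = -sqrt(2)/2

-sqrt(2)/4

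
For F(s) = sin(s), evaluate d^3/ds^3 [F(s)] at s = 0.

-1

The coefficient of s^3 in the expansion is -1/6, so F′′′(0) = 3! * (-1/6) = -1.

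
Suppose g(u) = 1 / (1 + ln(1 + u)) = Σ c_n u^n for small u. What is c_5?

Use the geometric series for the reciprocal, then substitute.

-347/60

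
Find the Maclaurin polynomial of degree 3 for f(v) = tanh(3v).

Use the known series and substitute for the argument.
f(0) = 0
f′(0) = 3
f′′(0) = 0
f′′′(0) = -54

-9*v^3 + 3*v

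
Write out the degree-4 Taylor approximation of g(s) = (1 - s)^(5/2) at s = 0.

-5*s^4/128 - 5*s^3/16 + 15*s^2/8 - 5*s/2 + 1

[s^0] = 1;  [s^1] = -5/2;  [s^2] = 15/8;  [s^3] = -5/16;  [s^4] = -5/128.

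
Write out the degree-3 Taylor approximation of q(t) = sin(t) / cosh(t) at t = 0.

Invert the denominator's series and multiply.
q(0) = 0
q′(0) = 1
q′′(0) = 0
q′′′(0) = -4

-2*t^3/3 + t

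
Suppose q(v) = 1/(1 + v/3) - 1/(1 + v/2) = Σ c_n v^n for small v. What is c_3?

Add the two expansions coefficient-wise.
So c_3 = q′′′(0)/3! = 19/216.

19/216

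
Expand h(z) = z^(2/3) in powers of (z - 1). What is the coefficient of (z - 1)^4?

h(1) = 1
h′(1) = 2/3
h′′(1) = -2/9
h′′′(1) = 8/27
h^(4)(1) = -56/81

-7/243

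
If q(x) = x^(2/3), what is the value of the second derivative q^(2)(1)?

Apply the Taylor formula c_k = f^(k)(a)/k!.
From the series, [(x - 1)^2] q = -1/9; multiply by 2! = 2 to get -2/9.

-2/9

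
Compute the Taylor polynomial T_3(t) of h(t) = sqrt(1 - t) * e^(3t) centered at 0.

29*t^3/16 + 23*t^2/8 + 5*t/2 + 1

Expand each factor separately, then convolve coefficients.
h(0) = 1
h′(0) = 5/2
h′′(0) = 23/4
h′′′(0) = 87/8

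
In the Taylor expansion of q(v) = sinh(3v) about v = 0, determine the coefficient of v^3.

q(0) = 0
q′(0) = 3
q′′(0) = 0
q′′′(0) = 27
So c_3 = q′′′(0)/3! = 9/2.

9/2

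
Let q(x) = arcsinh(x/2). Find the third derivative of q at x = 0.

The coefficient of x^3 in the expansion is -1/48, so q′′′(0) = 3! * (-1/48) = -1/8.

-1/8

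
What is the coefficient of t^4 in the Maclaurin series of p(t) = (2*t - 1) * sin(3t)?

-9

Shift and add copies of the series according to the polynomial's terms.
p(0) = 0
p′(0) = -3
p′′(0) = 12
p′′′(0) = 27
p^(4)(0) = -216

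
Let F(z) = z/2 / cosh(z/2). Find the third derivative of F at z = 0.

-3/8

Divide the numerator series by the denominator series (power-series long division).
From the series, [z^3] F = -1/16; multiply by 3! = 6 to get -3/8.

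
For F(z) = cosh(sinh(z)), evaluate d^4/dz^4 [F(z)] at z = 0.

5

Let u equal the inner series; expand the outer function in u and truncate.
From the series, [z^4] F = 5/24; multiply by 4! = 24 to get 5.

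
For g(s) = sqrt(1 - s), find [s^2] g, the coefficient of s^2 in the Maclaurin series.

g(0) = 1
g′(0) = -1/2
g′′(0) = -1/4

-1/8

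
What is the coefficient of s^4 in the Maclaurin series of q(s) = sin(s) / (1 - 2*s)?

Expand 1/(denominator) as a geometric series and multiply by the numerator's series.
q(0) = 0
q′(0) = 1
q′′(0) = 4
q′′′(0) = 23
q^(4)(0) = 184
So c_4 = q^(4)(0)/4! = 23/3.

23/3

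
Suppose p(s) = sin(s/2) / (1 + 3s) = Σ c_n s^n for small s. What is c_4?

-215/16

Expand each factor separately, then convolve coefficients.
So c_4 = p^(4)(0)/4! = -215/16.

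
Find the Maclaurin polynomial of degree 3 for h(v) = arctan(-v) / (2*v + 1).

Multiply the numerator's expansion by the denominator's geometric series.
h(0) = 0
h′(0) = -1
h′′(0) = 4
h′′′(0) = -22
The Taylor polynomial is Σ h^(k)(0)/k! · v^k.

-11*v^3/3 + 2*v^2 - v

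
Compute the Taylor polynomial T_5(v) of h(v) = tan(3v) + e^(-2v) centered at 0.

482*v^5/15 + 2*v^4/3 + 23*v^3/3 + 2*v^2 + v + 1

Combine the two series term by term.
h(0) = 1
h′(0) = 1
h′′(0) = 4
h′′′(0) = 46
h^(4)(0) = 16
h^(5)(0) = 3856
Then c_k = h^(k)(0)/k! gives each Taylor coefficient.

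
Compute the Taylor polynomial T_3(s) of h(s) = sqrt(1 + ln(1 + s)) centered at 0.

Substitute the inner expansion into the outer series and collect powers.
h(0) = 1
h′(0) = 1/2
h′′(0) = -3/4
h′′′(0) = 17/8
Then c_k = h^(k)(0)/k! gives each Taylor coefficient.

17*s^3/48 - 3*s^2/8 + s/2 + 1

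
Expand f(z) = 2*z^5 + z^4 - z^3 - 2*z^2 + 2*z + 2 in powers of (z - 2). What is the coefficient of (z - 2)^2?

Apply the Taylor formula c_k = f^(k)(a)/k!.
f(2) = 70
f′(2) = 174
f′′(2) = 352
So c_2 = f′′(2)/2! = 176.

176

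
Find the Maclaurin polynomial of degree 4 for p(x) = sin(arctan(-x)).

Plug the Maclaurin series of the inner function into that of the outer and collect terms.
p(0) = 0
p′(0) = -1
p′′(0) = 0
p′′′(0) = 3
p^(4)(0) = 0

x^3/2 - x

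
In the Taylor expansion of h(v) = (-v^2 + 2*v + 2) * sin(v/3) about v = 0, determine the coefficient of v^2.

Shift and add copies of the series according to the polynomial's terms.
h(0) = 0
h′(0) = 2/3
h′′(0) = 4/3

2/3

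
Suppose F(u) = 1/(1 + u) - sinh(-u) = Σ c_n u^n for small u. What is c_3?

Combine the two series term by term.
F(0) = 1
F′(0) = 0
F′′(0) = 2
F′′′(0) = -5

-5/6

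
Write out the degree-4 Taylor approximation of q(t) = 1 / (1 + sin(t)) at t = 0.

2*t^4/3 - 5*t^3/6 + t^2 - t + 1

Use the geometric series for the reciprocal, then substitute.
q(0) = 1
q′(0) = -1
q′′(0) = 2
q′′′(0) = -5
q^(4)(0) = 16
Then c_k = q^(k)(0)/k! gives each Taylor coefficient.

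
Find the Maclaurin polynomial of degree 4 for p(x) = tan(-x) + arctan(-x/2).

-7*x^3/24 - 3*x/2

Add the two expansions coefficient-wise.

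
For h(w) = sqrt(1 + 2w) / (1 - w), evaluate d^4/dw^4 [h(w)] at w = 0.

33

Write out both Maclaurin series and multiply, keeping only the needed powers.
From the series, [w^4] h = 11/8; multiply by 4! = 24 to get 33.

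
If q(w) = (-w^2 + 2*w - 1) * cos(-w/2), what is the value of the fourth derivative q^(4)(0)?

47/16

Distribute the polynomial across the series and collect like powers.
From the series, [w^4] q = 47/384; multiply by 4! = 24 to get 47/16.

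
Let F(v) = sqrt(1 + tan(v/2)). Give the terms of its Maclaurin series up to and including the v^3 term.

Let u equal the inner series; expand the outer function in u and truncate.
[v^0] = 1;  [v^1] = 1/4;  [v^2] = -1/32;  [v^3] = 11/384.

11*v^3/384 - v^2/32 + v/4 + 1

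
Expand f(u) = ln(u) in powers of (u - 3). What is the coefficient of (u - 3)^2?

Differentiate repeatedly and evaluate at the center.
f(3) = ln(3)
f′(3) = 1/3
f′′(3) = -1/9
The Taylor polynomial is Σ f^(k)(3)/k! · (u - 3)^k.

-1/18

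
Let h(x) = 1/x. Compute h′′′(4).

-3/128

From the series, [(x - 4)^3] h = -1/256; multiply by 3! = 6 to get -3/128.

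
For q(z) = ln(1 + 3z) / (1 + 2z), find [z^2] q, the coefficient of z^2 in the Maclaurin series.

Expand each factor separately, then convolve coefficients.
q(0) = 0
q′(0) = 3
q′′(0) = -21
So c_2 = q′′(0)/2! = -21/2.

-21/2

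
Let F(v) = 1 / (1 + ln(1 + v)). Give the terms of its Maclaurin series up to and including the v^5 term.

-347*v^5/60 + 11*v^4/3 - 7*v^3/3 + 3*v^2/2 - v + 1

Use the geometric series for the reciprocal, then substitute.
[v^0] = 1;  [v^1] = -1;  [v^2] = 3/2;  [v^3] = -7/3;  [v^4] = 11/3;  [v^5] = -347/60.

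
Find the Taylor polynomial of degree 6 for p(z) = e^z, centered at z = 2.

(z - 2)^6*e^(2)/720 + (z - 2)^5*e^(2)/120 + (z - 2)^4*e^(2)/24 + (z - 2)^3*e^(2)/6 + (z - 2)^2*e^(2)/2 + (z - 2)*e^(2) + e^(2)

Use the known series and substitute for the argument.
p(2) = e^(2)
p′(2) = e^(2)
p′′(2) = e^(2)
p′′′(2) = e^(2)
p^(4)(2) = e^(2)
p^(5)(2) = e^(2)
p^(6)(2) = e^(2)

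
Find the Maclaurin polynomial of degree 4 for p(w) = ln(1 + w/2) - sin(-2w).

Expand each term separately and add.
p(0) = 0
p′(0) = 5/2
p′′(0) = -1/4
p′′′(0) = -31/4
p^(4)(0) = -3/8
Dividing each by k! gives the coefficients c_0, ..., c_4.

-w^4/64 - 31*w^3/24 - w^2/8 + 5*w/2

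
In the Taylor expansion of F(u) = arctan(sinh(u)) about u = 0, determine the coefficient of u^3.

Plug the Maclaurin series of the inner function into that of the outer and collect terms.
F(0) = 0
F′(0) = 1
F′′(0) = 0
F′′′(0) = -1
Dividing each by k! gives the coefficients c_0, ..., c_3.

-1/6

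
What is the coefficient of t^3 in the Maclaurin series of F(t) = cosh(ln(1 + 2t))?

Plug the Maclaurin series of the inner function into that of the outer and collect terms.
[t^0] = 1;  [t^1] = 0;  [t^2] = 2;  [t^3] = -4.
So c_3 = F′′′(0)/3! = -4.

-4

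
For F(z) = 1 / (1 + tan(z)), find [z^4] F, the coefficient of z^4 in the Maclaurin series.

5/3

Expand as Σ (-1)^k u^k with u equal to the inner function's series.
F(0) = 1
F′(0) = -1
F′′(0) = 2
F′′′(0) = -8
F^(4)(0) = 40
Dividing each by k! gives the coefficients c_0, ..., c_4.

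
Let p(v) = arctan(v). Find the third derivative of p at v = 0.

-2

From the series, [v^3] p = -1/3; multiply by 3! = 6 to get -2.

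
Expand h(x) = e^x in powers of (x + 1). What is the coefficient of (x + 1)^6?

Differentiate repeatedly and evaluate at the center.
h(-1) = e^(-1)
h′(-1) = e^(-1)
h′′(-1) = e^(-1)
h′′′(-1) = e^(-1)
h^(4)(-1) = e^(-1)
h^(5)(-1) = e^(-1)
h^(6)(-1) = e^(-1)

e^(-1)/720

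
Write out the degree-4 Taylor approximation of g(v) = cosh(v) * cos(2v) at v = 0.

Expand each factor separately, then convolve coefficients.
[v^0] = 1;  [v^1] = 0;  [v^2] = -3/2;  [v^3] = 0;  [v^4] = -7/24.

-7*v^4/24 - 3*v^2/2 + 1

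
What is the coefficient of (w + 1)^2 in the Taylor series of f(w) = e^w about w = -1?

e^(-1)/2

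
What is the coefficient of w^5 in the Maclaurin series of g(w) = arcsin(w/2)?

g(0) = 0
g′(0) = 1/2
g′′(0) = 0
g′′′(0) = 1/8
g^(4)(0) = 0
g^(5)(0) = 9/32
So c_5 = g^(5)(0)/5! = 3/1280.

3/1280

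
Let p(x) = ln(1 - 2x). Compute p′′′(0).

-16

Differentiate repeatedly and evaluate at the center.
The coefficient of x^3 in the expansion is -8/3, so p′′′(0) = 3! * (-8/3) = -16.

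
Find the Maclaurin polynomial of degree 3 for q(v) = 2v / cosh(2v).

Write the quotient as an unknown series and match coefficients against numerator = denominator · series.
q(0) = 0
q′(0) = 2
q′′(0) = 0
q′′′(0) = -24
Dividing each by k! gives the coefficients c_0, ..., c_3.

-4*v^3 + 2*v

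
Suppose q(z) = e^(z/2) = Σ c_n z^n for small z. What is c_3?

1/48

[z^0] = 1;  [z^1] = 1/2;  [z^2] = 1/8;  [z^3] = 1/48.
So c_3 = q′′′(0)/3! = 1/48.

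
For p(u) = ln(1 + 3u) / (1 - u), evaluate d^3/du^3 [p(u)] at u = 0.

45

Write out both Maclaurin series and multiply, keeping only the needed powers.
The coefficient of u^3 in the expansion is 15/2, so p′′′(0) = 3! * (15/2) = 45.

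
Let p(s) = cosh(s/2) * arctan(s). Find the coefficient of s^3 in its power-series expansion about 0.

-5/24

Multiply the two series term by term and collect like powers.
p(0) = 0
p′(0) = 1
p′′(0) = 0
p′′′(0) = -5/4
Then c_k = p^(k)(0)/k! gives each Taylor coefficient.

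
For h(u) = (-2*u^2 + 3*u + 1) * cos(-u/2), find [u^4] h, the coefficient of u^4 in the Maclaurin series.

97/384

Distribute the polynomial across the series and collect like powers.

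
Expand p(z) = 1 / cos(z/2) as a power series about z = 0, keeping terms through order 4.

5*z^4/384 + z^2/8 + 1

Write the quotient as an unknown series and match coefficients against numerator = denominator · series.
p(0) = 1
p′(0) = 0
p′′(0) = 1/4
p′′′(0) = 0
p^(4)(0) = 5/16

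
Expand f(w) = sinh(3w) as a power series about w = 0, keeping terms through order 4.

Differentiate repeatedly and evaluate at the center.
f(0) = 0
f′(0) = 3
f′′(0) = 0
f′′′(0) = 27
f^(4)(0) = 0

9*w^3/2 + 3*w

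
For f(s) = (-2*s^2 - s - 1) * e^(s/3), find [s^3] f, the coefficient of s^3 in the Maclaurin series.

Multiply each power in the prefactor through the base expansion.

-59/81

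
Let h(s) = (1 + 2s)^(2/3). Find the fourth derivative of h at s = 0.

From the series, [s^4] h = -112/243; multiply by 4! = 24 to get -896/81.

-896/81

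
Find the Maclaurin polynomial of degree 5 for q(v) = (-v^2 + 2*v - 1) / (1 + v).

Shift and add copies of the series according to the polynomial's terms.
q(0) = -1
q′(0) = 3
q′′(0) = -8
q′′′(0) = 24
q^(4)(0) = -96
q^(5)(0) = 480

4*v^5 - 4*v^4 + 4*v^3 - 4*v^2 + 3*v - 1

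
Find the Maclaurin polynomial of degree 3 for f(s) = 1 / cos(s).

Invert the denominator's series and multiply.
[s^0] = 1;  [s^1] = 0;  [s^2] = 1/2;  [s^3] = 0.

s^2/2 + 1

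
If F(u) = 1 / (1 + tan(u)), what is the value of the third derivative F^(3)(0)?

-8

Write 1/(1+u) = 1 - u + u^2 - u^3 + ... and substitute the series for u.
From the series, [u^3] F = -4/3; multiply by 3! = 6 to get -8.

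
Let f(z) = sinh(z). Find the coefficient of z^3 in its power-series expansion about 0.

f(0) = 0
f′(0) = 1
f′′(0) = 0
f′′′(0) = 1
So c_3 = f′′′(0)/3! = 1/6.

1/6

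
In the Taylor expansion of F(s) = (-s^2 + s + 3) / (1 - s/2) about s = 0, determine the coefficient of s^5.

1/32

Shift and add copies of the series according to the polynomial's terms.
[s^0] = 3;  [s^1] = 5/2;  [s^2] = 1/4;  [s^3] = 1/8;  [s^4] = 1/16;  [s^5] = 1/32.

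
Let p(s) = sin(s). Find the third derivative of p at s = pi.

1

The coefficient of (s - pi)^3 in the expansion is 1/6, so p′′′(pi) = 3! * (1/6) = 1.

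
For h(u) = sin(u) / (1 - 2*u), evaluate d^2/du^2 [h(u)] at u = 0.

4

Multiply the numerator's expansion by the denominator's geometric series.
The coefficient of u^2 in the expansion is 2, so h′′(0) = 2! * (2) = 4.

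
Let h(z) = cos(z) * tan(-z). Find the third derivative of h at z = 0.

1

Take the Cauchy product of the two expansions.
From the series, [z^3] h = 1/6; multiply by 3! = 6 to get 1.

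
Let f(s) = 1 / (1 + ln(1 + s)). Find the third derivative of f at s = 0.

Expand as Σ (-1)^k u^k with u equal to the inner function's series.
The coefficient of s^3 in the expansion is -7/3, so f′′′(0) = 3! * (-7/3) = -14.

-14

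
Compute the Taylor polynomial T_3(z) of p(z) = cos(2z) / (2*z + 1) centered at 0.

-4*z^3 + 2*z^2 - 2*z + 1

Expand 1/(denominator) as a geometric series and multiply by the numerator's series.
p(0) = 1
p′(0) = -2
p′′(0) = 4
p′′′(0) = -24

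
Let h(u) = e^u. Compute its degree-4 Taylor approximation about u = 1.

Differentiate repeatedly and evaluate at the center.
h(1) = e
h′(1) = e
h′′(1) = e
h′′′(1) = e
h^(4)(1) = e

e*(u - 1)^4/24 + e*(u - 1)^3/6 + e*(u - 1)^2/2 + e*(u - 1) + e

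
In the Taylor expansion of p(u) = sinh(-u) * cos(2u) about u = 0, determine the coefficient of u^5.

-41/120

Multiply the two series term by term and collect like powers.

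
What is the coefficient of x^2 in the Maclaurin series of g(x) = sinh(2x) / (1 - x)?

2

Write out both Maclaurin series and multiply, keeping only the needed powers.
[x^0] = 0;  [x^1] = 2;  [x^2] = 2.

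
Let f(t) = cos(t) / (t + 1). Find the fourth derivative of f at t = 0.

13

Expand 1/(denominator) as a geometric series and multiply by the numerator's series.
The coefficient of t^4 in the expansion is 13/24, so f^(4)(0) = 4! * (13/24) = 13.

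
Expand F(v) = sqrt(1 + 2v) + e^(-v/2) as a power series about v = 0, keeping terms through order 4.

-239*v^4/384 + 23*v^3/48 - 3*v^2/8 + v/2 + 2

Add the two expansions coefficient-wise.
F(0) = 2
F′(0) = 1/2
F′′(0) = -3/4
F′′′(0) = 23/8
F^(4)(0) = -239/16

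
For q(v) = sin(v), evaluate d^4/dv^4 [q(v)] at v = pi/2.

1

Compute the successive derivatives at the expansion point and divide by k!.
From the series, [(v - pi/2)^4] q = 1/24; multiply by 4! = 24 to get 1.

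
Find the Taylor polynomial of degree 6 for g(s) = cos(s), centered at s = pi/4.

g(pi/4) = sqrt(2)/2
g′(pi/4) = -sqrt(2)/2
g′′(pi/4) = -sqrt(2)/2
g′′′(pi/4) = sqrt(2)/2
g^(4)(pi/4) = sqrt(2)/2
g^(5)(pi/4) = -sqrt(2)/2
g^(6)(pi/4) = -sqrt(2)/2

-sqrt(2)*(s - pi/4)^6/1440 - sqrt(2)*(s - pi/4)^5/240 + sqrt(2)*(s - pi/4)^4/48 + sqrt(2)*(s - pi/4)^3/12 - sqrt(2)*(s - pi/4)^2/4 - sqrt(2)*(s - pi/4)/2 + sqrt(2)/2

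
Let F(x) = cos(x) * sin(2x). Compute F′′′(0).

-14

Take the Cauchy product of the two expansions.
The coefficient of x^3 in the expansion is -7/3, so F′′′(0) = 3! * (-7/3) = -14.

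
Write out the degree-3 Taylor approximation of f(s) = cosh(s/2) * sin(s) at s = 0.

-s^3/24 + s

Take the Cauchy product of the two expansions.
f(0) = 0
f′(0) = 1
f′′(0) = 0
f′′′(0) = -1/4
Dividing each by k! gives the coefficients c_0, ..., c_3.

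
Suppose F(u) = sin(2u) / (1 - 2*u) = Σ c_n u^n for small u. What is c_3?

20/3

Use 1/(1 - r) = Σ r^k on the denominator, then take the Cauchy product.
F(0) = 0
F′(0) = 2
F′′(0) = 8
F′′′(0) = 40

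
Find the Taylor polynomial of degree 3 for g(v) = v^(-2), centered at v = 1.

g(1) = 1
g′(1) = -2
g′′(1) = 6
g′′′(1) = -24

-4*(v - 1)^3 + 3*(v - 1)^2 - 2*(v - 1) + 1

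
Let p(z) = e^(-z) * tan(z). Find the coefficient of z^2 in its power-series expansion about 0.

Expand each factor separately, then convolve coefficients.
p(0) = 0
p′(0) = 1
p′′(0) = -2
So c_2 = p′′(0)/2! = -1.

-1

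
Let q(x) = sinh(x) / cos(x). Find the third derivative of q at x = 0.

4

Write the quotient as an unknown series and match coefficients against numerator = denominator · series.
The coefficient of x^3 in the expansion is 2/3, so q′′′(0) = 3! * (2/3) = 4.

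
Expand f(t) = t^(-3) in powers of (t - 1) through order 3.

f(1) = 1
f′(1) = -3
f′′(1) = 12
f′′′(1) = -60

-10*(t - 1)^3 + 6*(t - 1)^2 - 3*(t - 1) + 1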